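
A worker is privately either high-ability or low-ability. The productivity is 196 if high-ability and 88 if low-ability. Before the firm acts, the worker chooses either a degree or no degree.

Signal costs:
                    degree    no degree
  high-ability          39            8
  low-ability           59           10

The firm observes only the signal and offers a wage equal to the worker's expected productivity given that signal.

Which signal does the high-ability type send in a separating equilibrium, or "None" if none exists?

Try high-ability → degree, low-ability → no degree:
  If types separate, degree earns payment 196 and no degree earns 88.
  High-ability: degree gives 196 − 39 = 157; no degree gives 88 − 8 = 80. No deviation. ✓
  Low-ability: no degree gives 88 − 10 = 78; degree gives 196 − 59 = 137. Would deviate. ✗
Try high-ability → no degree, low-ability → degree:
  If types separate, no degree earns payment 196 and degree earns 88.
  High-ability: no degree gives 196 − 8 = 188; degree gives 88 − 39 = 49. No deviation. ✓
  Low-ability: degree gives 88 − 59 = 29; no degree gives 196 − 10 = 186. Would deviate. ✗
Neither assignment is incentive-compatible.

None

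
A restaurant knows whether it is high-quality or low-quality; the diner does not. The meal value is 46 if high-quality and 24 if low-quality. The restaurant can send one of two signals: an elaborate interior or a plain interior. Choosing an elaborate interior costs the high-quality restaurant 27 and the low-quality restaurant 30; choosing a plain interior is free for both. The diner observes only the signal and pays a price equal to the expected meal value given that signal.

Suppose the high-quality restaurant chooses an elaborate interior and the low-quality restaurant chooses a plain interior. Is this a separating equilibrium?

If types separate, elaborate interior earns payment 46 and plain interior earns 24.
High-quality: elaborate interior gives 46 − 27 = 19; plain interior gives 24 − 0 = 24. Would deviate. ✗
Low-quality: plain interior gives 24 − 0 = 24; elaborate interior gives 46 − 30 = 16. No deviation. ✓

No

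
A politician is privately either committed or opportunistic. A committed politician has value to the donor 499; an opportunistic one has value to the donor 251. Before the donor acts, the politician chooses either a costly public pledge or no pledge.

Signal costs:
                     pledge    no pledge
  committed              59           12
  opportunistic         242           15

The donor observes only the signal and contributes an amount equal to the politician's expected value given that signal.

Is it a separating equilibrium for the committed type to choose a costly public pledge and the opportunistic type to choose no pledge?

No

Under separation the donor infers type exactly: pledge → committed (pays 499), no pledge → opportunistic (pays 251).
Committed: pledge gives 499 − 59 = 440; no pledge gives 251 − 12 = 239. No deviation. ✓
Opportunistic: no pledge gives 251 − 15 = 236; pledge gives 499 − 242 = 257. Would deviate. ✗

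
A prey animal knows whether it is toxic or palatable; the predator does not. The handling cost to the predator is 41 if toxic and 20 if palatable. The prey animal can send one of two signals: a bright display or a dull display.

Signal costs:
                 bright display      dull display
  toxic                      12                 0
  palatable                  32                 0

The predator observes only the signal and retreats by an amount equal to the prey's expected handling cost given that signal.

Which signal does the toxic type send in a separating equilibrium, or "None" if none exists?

bright display

Try toxic → bright display, palatable → dull display:
  Under separation the predator infers type exactly: bright display → toxic (pays 41), dull display → palatable (pays 20).
  Toxic: bright display gives 41 − 12 = 29; dull display gives 20 − 0 = 20. No deviation. ✓
  Palatable: dull display gives 20 − 0 = 20; bright display gives 41 − 32 = 9. No deviation. ✓
Both hold — the toxic type sends bright display.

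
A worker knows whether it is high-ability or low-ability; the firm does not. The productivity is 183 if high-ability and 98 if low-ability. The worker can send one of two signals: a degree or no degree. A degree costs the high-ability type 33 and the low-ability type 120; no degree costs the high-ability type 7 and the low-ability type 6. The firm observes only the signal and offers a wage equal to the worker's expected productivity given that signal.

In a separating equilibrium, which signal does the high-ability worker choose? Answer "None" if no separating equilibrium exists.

Try high-ability → degree, low-ability → no degree:
  If types separate, degree earns payment 183 and no degree earns 98.
  High-ability: degree gives 183 − 33 = 150; no degree gives 98 − 7 = 91. No deviation. ✓
  Low-ability: no degree gives 98 − 6 = 92; degree gives 183 − 120 = 63. No deviation. ✓
Both hold — the high-ability type sends degree.

degree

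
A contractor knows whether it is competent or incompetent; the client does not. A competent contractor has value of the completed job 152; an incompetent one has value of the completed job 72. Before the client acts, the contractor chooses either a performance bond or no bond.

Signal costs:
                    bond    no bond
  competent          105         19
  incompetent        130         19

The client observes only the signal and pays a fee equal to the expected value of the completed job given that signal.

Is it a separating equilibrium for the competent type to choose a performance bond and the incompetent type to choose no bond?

No

If types separate, bond earns payment 152 and no bond earns 72.
Competent: bond gives 152 − 105 = 47; no bond gives 72 − 19 = 53. Would deviate. ✗
Incompetent: no bond gives 72 − 19 = 53; bond gives 152 − 130 = 22. No deviation. ✓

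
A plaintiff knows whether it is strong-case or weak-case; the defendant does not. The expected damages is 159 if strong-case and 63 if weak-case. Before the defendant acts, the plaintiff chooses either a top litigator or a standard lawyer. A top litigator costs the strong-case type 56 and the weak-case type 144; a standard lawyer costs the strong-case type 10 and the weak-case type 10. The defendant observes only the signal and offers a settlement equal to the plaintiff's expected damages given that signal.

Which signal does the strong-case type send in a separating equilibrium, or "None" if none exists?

top litigator

Try strong-case → top litigator, weak-case → standard lawyer:
  If types separate, top litigator earns payment 159 and standard lawyer earns 63.
  Strong-case: top litigator gives 159 − 56 = 103; standard lawyer gives 63 − 10 = 53. No deviation. ✓
  Weak-case: standard lawyer gives 63 − 10 = 53; top litigator gives 159 − 144 = 15. No deviation. ✓
Both hold — the strong-case type sends top litigator.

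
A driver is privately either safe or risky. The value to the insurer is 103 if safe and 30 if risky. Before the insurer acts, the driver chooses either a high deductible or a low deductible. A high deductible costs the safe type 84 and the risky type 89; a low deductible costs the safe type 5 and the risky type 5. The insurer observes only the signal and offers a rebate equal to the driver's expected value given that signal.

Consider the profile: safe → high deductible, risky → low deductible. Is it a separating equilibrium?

No

Under separation the insurer infers type exactly: high deductible → safe (pays 103), low deductible → risky (pays 30).
Safe: high deductible gives 103 − 84 = 19; low deductible gives 30 − 5 = 25. Would deviate. ✗
Risky: low deductible gives 30 − 5 = 25; high deductible gives 103 − 89 = 14. No deviation. ✓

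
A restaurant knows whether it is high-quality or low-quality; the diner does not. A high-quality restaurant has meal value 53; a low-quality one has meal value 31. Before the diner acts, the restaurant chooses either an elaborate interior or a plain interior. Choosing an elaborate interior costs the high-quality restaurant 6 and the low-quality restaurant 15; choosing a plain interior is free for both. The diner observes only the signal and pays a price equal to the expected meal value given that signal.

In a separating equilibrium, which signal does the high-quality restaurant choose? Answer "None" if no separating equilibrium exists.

Try high-quality → elaborate interior, low-quality → plain interior:
  Under separation the diner infers type exactly: elaborate interior → high-quality (pays 53), plain interior → low-quality (pays 31).
  High-quality: elaborate interior gives 53 − 6 = 47; plain interior gives 31 − 0 = 31. No deviation. ✓
  Low-quality: plain interior gives 31 − 0 = 31; elaborate interior gives 53 − 15 = 38. Would deviate. ✗
Try high-quality → plain interior, low-quality → elaborate interior:
  Under separation the diner infers type exactly: plain interior → high-quality (pays 53), elaborate interior → low-quality (pays 31).
  High-quality: plain interior gives 53 − 0 = 53; elaborate interior gives 31 − 6 = 25. No deviation. ✓
  Low-quality: elaborate interior gives 31 − 15 = 16; plain interior gives 53 − 0 = 53. Would deviate. ✗
Neither assignment is incentive-compatible.

None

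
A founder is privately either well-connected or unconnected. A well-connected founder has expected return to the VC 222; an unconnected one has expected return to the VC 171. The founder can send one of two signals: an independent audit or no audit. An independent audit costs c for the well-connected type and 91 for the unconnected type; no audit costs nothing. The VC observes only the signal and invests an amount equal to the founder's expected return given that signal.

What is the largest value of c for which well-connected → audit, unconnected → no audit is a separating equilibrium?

51

Under separation: audit → well-connected (pays 222); no audit → unconnected (pays 171).
Unconnected: 171 − 0 = 171 ≥ 222 − 91 = 131. Holds regardless of c. ✓
Well-connected: 222 − c ≥ 171 − 0, so c ≤ 222 − 171 = 51.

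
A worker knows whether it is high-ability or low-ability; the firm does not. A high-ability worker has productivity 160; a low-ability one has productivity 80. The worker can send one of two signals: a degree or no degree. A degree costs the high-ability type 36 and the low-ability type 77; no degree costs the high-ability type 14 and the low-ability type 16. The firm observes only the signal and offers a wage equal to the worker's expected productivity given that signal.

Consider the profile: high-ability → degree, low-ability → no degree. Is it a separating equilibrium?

If types separate, degree earns payment 160 and no degree earns 80.
High-ability: degree gives 160 − 36 = 124; no degree gives 80 − 14 = 66. No deviation. ✓
Low-ability: no degree gives 80 − 16 = 64; degree gives 160 − 77 = 83. Would deviate. ✗

No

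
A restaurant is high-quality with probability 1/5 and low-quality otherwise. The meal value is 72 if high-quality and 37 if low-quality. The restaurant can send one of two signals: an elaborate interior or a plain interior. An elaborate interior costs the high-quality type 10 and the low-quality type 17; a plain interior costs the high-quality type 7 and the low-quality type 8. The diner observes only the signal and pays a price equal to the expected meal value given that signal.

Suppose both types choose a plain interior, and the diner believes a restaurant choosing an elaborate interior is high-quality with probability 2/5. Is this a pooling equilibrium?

No

At the pooled signal (plain interior) the diner holds the prior 1/5 and pays 1/5·72 + 4/5·37 = 44. Off-path (elaborate interior) belief 2/5 gives 2/5·72 + 3/5·37 = 51.
High-quality: plain interior gives 44 − 7 = 37; elaborate interior gives 51 − 10 = 41. Deviates. ✗
Low-quality: plain interior gives 44 − 8 = 36; elaborate interior gives 51 − 17 = 34. Stays. ✓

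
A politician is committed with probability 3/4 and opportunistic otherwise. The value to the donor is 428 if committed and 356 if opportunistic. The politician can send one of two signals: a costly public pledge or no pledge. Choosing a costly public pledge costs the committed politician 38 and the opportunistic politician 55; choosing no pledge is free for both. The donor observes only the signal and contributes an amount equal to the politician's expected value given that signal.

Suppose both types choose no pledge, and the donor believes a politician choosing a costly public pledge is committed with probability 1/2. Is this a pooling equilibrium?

On the equilibrium path (no pledge) the donor holds the prior 3/4 and pays 3/4·428 + 1/4·356 = 410. Off-path (pledge) belief 1/2 gives 1/2·428 + 1/2·356 = 392.
Committed: no pledge gives 410 − 0 = 410; pledge gives 392 − 38 = 354. Stays. ✓
Opportunistic: no pledge gives 410 − 0 = 410; pledge gives 392 − 55 = 337. Stays. ✓
Beliefs are Bayes-consistent on-path and both types best-respond.

Yes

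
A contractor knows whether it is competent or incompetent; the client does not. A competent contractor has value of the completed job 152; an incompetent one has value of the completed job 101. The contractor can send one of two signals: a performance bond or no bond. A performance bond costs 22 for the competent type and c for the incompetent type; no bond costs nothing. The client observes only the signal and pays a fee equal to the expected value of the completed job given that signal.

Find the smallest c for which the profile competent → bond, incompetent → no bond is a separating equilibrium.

51

Under separation: bond → competent (pays 152); no bond → incompetent (pays 101).
Competent: 152 − 22 = 130 ≥ 101 − 0 = 101. Holds regardless of c. ✓
Incompetent: 101 − 0 ≥ 152 − c, so c ≥ 152 − 101 = 51.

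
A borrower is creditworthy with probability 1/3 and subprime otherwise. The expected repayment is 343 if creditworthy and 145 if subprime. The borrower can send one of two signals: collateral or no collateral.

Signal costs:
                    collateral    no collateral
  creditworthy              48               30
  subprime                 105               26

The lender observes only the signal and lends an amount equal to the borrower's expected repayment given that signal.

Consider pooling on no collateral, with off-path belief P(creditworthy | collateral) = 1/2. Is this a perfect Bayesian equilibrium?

No

On the equilibrium path (no collateral) the lender holds the prior 1/3 and pays 1/3·343 + 2/3·145 = 211. Off-path (collateral) belief 1/2 gives 1/2·343 + 1/2·145 = 244.
Creditworthy: no collateral gives 211 − 30 = 181; collateral gives 244 − 48 = 196. Deviates. ✗
Subprime: no collateral gives 211 − 26 = 185; collateral gives 244 − 105 = 139. Stays. ✓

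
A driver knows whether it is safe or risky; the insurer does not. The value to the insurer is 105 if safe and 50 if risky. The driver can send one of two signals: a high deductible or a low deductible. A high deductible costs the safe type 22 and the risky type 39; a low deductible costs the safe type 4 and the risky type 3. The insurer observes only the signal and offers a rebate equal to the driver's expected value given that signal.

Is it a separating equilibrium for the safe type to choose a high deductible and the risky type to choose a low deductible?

If types separate, high deductible earns payment 105 and low deductible earns 50.
Safe: high deductible gives 105 − 22 = 83; low deductible gives 50 − 4 = 46. No deviation. ✓
Risky: low deductible gives 50 − 3 = 47; high deductible gives 105 − 39 = 66. Would deviate. ✗

No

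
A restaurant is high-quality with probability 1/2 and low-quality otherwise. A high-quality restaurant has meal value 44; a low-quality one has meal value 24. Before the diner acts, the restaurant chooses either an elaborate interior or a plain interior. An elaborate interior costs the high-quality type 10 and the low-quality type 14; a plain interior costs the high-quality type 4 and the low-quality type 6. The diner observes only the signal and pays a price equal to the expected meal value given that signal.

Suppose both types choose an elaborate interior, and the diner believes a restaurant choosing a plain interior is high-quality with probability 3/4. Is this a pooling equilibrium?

No

At the pooled signal (elaborate interior) the diner holds the prior 1/2 and pays 1/2·44 + 1/2·24 = 34. Off-path (plain interior) belief 3/4 gives 3/4·44 + 1/4·24 = 39.
High-quality: elaborate interior gives 34 − 10 = 24; plain interior gives 39 − 4 = 35. Deviates. ✗
Low-quality: elaborate interior gives 34 − 14 = 20; plain interior gives 39 − 6 = 33. Deviates. ✗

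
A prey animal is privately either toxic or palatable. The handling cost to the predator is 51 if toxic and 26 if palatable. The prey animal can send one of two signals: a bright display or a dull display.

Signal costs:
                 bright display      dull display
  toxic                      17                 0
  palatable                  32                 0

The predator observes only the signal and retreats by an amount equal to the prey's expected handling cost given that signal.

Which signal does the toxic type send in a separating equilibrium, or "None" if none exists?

bright display

Try toxic → bright display, palatable → dull display:
  Under separation the predator infers type exactly: bright display → toxic (pays 51), dull display → palatable (pays 26).
  Toxic: bright display gives 51 − 17 = 34; dull display gives 26 − 0 = 26. No deviation. ✓
  Palatable: dull display gives 26 − 0 = 26; bright display gives 51 − 32 = 19. No deviation. ✓
Both hold — the toxic type sends bright display.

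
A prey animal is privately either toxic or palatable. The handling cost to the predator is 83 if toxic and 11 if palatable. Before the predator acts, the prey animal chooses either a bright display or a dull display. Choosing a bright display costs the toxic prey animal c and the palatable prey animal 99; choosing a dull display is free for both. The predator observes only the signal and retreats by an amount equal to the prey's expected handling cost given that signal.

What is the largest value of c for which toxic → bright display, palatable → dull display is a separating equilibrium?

72

Under separation: bright display → toxic (pays 83); dull display → palatable (pays 11).
Palatable: 11 − 0 = 11 ≥ 83 − 99 = -16. Holds regardless of c. ✓
Toxic: 83 − c ≥ 11 − 0, so c ≤ 83 − 11 = 72.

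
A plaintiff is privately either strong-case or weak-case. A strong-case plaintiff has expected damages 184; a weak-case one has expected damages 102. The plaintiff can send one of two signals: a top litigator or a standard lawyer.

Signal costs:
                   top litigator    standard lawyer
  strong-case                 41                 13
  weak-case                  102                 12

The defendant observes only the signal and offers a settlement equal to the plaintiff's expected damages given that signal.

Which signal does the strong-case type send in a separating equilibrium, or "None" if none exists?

Try strong-case → top litigator, weak-case → standard lawyer:
  If types separate, top litigator earns payment 184 and standard lawyer earns 102.
  Strong-case: top litigator gives 184 − 41 = 143; standard lawyer gives 102 − 13 = 89. No deviation. ✓
  Weak-case: standard lawyer gives 102 − 12 = 90; top litigator gives 184 − 102 = 82. No deviation. ✓
Both hold — the strong-case type sends top litigator.

top litigator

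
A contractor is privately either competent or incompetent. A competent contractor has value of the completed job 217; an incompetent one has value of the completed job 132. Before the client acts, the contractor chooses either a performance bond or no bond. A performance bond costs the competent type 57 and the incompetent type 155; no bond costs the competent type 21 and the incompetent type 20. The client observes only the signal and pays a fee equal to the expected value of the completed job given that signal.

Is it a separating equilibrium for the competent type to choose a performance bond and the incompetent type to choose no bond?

If types separate, bond earns payment 217 and no bond earns 132.
Competent: bond gives 217 − 57 = 160; no bond gives 132 − 21 = 111. No deviation. ✓
Incompetent: no bond gives 132 − 20 = 112; bond gives 217 − 155 = 62. No deviation. ✓
Neither type gains from mimicking the other.

Yes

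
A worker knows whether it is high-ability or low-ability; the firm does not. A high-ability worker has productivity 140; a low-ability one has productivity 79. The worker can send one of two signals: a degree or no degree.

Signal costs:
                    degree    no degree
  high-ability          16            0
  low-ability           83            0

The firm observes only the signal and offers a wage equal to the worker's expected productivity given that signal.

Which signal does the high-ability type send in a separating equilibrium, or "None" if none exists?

Try high-ability → degree, low-ability → no degree:
  If types separate, degree earns payment 140 and no degree earns 79.
  High-ability: degree gives 140 − 16 = 124; no degree gives 79 − 0 = 79. No deviation. ✓
  Low-ability: no degree gives 79 − 0 = 79; degree gives 140 − 83 = 57. No deviation. ✓
Both hold — the high-ability type sends degree.

degree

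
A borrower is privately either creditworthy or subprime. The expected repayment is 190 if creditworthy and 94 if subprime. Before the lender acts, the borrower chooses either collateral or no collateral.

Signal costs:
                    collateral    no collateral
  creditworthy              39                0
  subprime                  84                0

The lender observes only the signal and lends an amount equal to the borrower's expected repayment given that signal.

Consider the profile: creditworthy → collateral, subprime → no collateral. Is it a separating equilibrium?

No

If types separate, collateral earns payment 190 and no collateral earns 94.
Creditworthy: collateral gives 190 − 39 = 151; no collateral gives 94 − 0 = 94. No deviation. ✓
Subprime: no collateral gives 94 − 0 = 94; collateral gives 190 − 84 = 106. Would deviate. ✗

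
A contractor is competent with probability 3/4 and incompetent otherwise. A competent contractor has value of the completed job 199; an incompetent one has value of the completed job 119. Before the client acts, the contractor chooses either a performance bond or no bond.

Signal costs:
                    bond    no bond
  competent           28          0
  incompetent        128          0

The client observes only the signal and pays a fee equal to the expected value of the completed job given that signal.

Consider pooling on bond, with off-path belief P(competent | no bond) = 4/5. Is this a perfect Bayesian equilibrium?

At the pooled signal (bond) the client holds the prior 3/4 and pays 3/4·199 + 1/4·119 = 179. Off-path (no bond) belief 4/5 gives 4/5·199 + 1/5·119 = 183.
Competent: bond gives 179 − 28 = 151; no bond gives 183 − 0 = 183. Deviates. ✗
Incompetent: bond gives 179 − 128 = 51; no bond gives 183 − 0 = 183. Deviates. ✗

No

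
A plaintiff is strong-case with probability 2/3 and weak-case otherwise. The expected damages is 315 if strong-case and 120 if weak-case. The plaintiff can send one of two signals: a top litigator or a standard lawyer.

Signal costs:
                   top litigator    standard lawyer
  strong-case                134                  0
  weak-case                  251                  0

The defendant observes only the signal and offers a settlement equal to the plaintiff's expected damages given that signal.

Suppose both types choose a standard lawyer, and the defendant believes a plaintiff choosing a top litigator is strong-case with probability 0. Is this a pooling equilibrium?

Yes

At the pooled signal (standard lawyer) the defendant holds the prior 2/3 and pays 2/3·315 + 1/3·120 = 250. Off-path (top litigator) belief 0 gives 0·315 + 1·120 = 120.
Strong-case: standard lawyer gives 250 − 0 = 250; top litigator gives 120 − 134 = -14. Stays. ✓
Weak-case: standard lawyer gives 250 − 0 = 250; top litigator gives 120 − 251 = -131. Stays. ✓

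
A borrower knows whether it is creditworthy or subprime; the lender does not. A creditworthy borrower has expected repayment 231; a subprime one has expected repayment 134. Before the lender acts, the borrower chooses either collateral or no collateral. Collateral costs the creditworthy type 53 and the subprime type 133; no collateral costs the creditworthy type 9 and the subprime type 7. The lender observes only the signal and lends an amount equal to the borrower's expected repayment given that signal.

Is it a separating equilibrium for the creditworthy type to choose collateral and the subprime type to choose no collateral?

Yes

If types separate, collateral earns payment 231 and no collateral earns 134.
Creditworthy: collateral gives 231 − 53 = 178; no collateral gives 134 − 9 = 125. No deviation. ✓
Subprime: no collateral gives 134 − 7 = 127; collateral gives 231 − 133 = 98. No deviation. ✓
Both incentive constraints hold.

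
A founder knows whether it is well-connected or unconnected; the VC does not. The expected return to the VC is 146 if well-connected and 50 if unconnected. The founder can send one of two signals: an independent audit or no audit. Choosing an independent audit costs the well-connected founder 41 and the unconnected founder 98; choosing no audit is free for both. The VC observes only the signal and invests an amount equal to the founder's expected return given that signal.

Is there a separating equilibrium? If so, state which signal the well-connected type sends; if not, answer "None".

audit

Try well-connected → audit, unconnected → no audit:
  Under separation the VC infers type exactly: audit → well-connected (pays 146), no audit → unconnected (pays 50).
  Well-connected: audit gives 146 − 41 = 105; no audit gives 50 − 0 = 50. No deviation. ✓
  Unconnected: no audit gives 50 − 0 = 50; audit gives 146 − 98 = 48. No deviation. ✓
Both hold — the well-connected type sends audit.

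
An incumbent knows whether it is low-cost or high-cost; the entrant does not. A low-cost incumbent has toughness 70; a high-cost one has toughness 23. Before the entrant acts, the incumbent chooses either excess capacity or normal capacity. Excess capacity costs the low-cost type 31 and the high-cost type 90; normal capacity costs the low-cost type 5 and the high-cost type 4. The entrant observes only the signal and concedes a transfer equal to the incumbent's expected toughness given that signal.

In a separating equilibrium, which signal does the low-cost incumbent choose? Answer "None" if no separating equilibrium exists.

excess capacity

Try low-cost → excess capacity, high-cost → normal capacity:
  Under separation the entrant infers type exactly: excess capacity → low-cost (pays 70), normal capacity → high-cost (pays 23).
  Low-cost: excess capacity gives 70 − 31 = 39; normal capacity gives 23 − 5 = 18. No deviation. ✓
  High-cost: normal capacity gives 23 − 4 = 19; excess capacity gives 70 − 90 = -20. No deviation. ✓
Both hold — the low-cost type sends excess capacity.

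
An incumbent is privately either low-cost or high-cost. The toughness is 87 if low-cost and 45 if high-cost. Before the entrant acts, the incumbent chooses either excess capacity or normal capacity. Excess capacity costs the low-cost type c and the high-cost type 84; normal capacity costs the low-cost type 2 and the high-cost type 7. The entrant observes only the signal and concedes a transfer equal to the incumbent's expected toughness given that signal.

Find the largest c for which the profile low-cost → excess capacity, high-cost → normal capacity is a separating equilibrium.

44

Under separation: excess capacity → low-cost (pays 87); normal capacity → high-cost (pays 45).
High-cost: 45 − 7 = 38 ≥ 87 − 84 = 3. Holds regardless of c. ✓
Low-cost: 87 − c ≥ 45 − 2, so c ≤ 87 − 43 = 44.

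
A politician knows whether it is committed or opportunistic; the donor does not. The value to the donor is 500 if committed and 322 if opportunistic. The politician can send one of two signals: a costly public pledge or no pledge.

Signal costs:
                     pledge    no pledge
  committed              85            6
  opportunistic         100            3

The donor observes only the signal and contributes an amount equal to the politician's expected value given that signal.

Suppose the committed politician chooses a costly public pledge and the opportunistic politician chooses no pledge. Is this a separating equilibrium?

No

If types separate, pledge earns payment 500 and no pledge earns 322.
Committed: pledge gives 500 − 85 = 415; no pledge gives 322 − 6 = 316. No deviation. ✓
Opportunistic: no pledge gives 322 − 3 = 319; pledge gives 500 − 100 = 400. Would deviate. ✗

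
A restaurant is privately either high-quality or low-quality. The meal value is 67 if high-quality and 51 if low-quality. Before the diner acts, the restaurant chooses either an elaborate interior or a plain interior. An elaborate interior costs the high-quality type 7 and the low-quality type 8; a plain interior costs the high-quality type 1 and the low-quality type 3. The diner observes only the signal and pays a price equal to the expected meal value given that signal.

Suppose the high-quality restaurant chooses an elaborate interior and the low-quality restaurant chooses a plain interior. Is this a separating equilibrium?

If types separate, elaborate interior earns payment 67 and plain interior earns 51.
High-quality: elaborate interior gives 67 − 7 = 60; plain interior gives 51 − 1 = 50. No deviation. ✓
Low-quality: plain interior gives 51 − 3 = 48; elaborate interior gives 67 − 8 = 59. Would deviate. ✗

No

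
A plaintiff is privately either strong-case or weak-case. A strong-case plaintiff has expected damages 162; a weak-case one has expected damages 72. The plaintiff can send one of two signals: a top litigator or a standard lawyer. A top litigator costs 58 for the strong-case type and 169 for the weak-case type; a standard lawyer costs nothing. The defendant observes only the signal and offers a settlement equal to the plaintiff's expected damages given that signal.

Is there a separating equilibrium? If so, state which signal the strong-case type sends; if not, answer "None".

top litigator

Try strong-case → top litigator, weak-case → standard lawyer:
  Under separation the defendant infers type exactly: top litigator → strong-case (pays 162), standard lawyer → weak-case (pays 72).
  Strong-case: top litigator gives 162 − 58 = 104; standard lawyer gives 72 − 0 = 72. No deviation. ✓
  Weak-case: standard lawyer gives 72 − 0 = 72; top litigator gives 162 − 169 = -7. No deviation. ✓
Both hold — the strong-case type sends top litigator.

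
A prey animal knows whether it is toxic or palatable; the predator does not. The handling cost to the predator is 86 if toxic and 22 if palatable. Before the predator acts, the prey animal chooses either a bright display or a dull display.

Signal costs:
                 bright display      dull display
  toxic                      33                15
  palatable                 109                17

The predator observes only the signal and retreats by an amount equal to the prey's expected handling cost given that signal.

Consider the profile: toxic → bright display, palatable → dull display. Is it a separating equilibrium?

Yes

Under separation the predator infers type exactly: bright display → toxic (pays 86), dull display → palatable (pays 22).
Toxic: bright display gives 86 − 33 = 53; dull display gives 22 − 15 = 7. No deviation. ✓
Palatable: dull display gives 22 − 17 = 5; bright display gives 86 − 109 = -23. No deviation. ✓
Both incentive constraints hold.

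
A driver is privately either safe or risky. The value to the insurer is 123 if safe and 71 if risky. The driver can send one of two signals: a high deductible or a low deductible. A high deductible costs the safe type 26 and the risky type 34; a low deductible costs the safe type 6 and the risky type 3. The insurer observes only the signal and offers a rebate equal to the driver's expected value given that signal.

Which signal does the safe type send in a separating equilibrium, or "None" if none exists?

None

Try safe → high deductible, risky → low deductible:
  Under separation the insurer infers type exactly: high deductible → safe (pays 123), low deductible → risky (pays 71).
  Safe: high deductible gives 123 − 26 = 97; low deductible gives 71 − 6 = 65. No deviation. ✓
  Risky: low deductible gives 71 − 3 = 68; high deductible gives 123 − 34 = 89. Would deviate. ✗
Try safe → low deductible, risky → high deductible:
  Under separation the insurer infers type exactly: low deductible → safe (pays 123), high deductible → risky (pays 71).
  Safe: low deductible gives 123 − 6 = 117; high deductible gives 71 − 26 = 45. No deviation. ✓
  Risky: high deductible gives 71 − 34 = 37; low deductible gives 123 − 3 = 120. Would deviate. ✗
Neither assignment is incentive-compatible.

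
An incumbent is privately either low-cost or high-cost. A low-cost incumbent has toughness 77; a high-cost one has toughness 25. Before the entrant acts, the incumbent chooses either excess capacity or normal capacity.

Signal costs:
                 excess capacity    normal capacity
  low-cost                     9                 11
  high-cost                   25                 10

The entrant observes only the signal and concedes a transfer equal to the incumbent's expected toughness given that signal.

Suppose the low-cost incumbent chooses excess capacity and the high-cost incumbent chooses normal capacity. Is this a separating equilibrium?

No

Under separation the entrant infers type exactly: excess capacity → low-cost (pays 77), normal capacity → high-cost (pays 25).
Low-cost: excess capacity gives 77 − 9 = 68; normal capacity gives 25 − 11 = 14. No deviation. ✓
High-cost: normal capacity gives 25 − 10 = 15; excess capacity gives 77 − 25 = 52. Would deviate. ✗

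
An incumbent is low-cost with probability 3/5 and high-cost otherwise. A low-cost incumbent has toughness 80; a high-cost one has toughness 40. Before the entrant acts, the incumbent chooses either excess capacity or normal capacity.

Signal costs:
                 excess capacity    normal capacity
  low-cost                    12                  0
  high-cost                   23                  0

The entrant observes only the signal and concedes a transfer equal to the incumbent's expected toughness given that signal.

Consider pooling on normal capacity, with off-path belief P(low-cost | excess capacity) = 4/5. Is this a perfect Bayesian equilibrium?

Yes

On the equilibrium path (normal capacity) the entrant holds the prior 3/5 and pays 3/5·80 + 2/5·40 = 64. Off-path (excess capacity) belief 4/5 gives 4/5·80 + 1/5·40 = 72.
Low-cost: normal capacity gives 64 − 0 = 64; excess capacity gives 72 − 12 = 60. Stays. ✓
High-cost: normal capacity gives 64 − 0 = 64; excess capacity gives 72 − 23 = 49. Stays. ✓
Beliefs are Bayes-consistent on-path and both types best-respond.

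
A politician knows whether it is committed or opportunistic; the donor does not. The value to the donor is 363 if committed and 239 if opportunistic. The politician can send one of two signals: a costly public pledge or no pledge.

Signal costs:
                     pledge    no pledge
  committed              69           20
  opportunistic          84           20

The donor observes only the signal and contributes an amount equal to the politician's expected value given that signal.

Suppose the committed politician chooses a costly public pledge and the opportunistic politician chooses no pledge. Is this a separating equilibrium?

No

Under separation the donor infers type exactly: pledge → committed (pays 363), no pledge → opportunistic (pays 239).
Committed: pledge gives 363 − 69 = 294; no pledge gives 239 − 20 = 219. No deviation. ✓
Opportunistic: no pledge gives 239 − 20 = 219; pledge gives 363 − 84 = 279. Would deviate. ✗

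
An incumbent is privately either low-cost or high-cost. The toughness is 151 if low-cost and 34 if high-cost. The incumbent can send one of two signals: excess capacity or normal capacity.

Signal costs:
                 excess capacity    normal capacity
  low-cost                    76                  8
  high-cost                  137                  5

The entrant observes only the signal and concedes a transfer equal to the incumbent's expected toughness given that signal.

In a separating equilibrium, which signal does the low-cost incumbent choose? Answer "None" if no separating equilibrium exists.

excess capacity

Try low-cost → excess capacity, high-cost → normal capacity:
  If types separate, excess capacity earns payment 151 and normal capacity earns 34.
  Low-cost: excess capacity gives 151 − 76 = 75; normal capacity gives 34 − 8 = 26. No deviation. ✓
  High-cost: normal capacity gives 34 − 5 = 29; excess capacity gives 151 − 137 = 14. No deviation. ✓
Both hold — the low-cost type sends excess capacity.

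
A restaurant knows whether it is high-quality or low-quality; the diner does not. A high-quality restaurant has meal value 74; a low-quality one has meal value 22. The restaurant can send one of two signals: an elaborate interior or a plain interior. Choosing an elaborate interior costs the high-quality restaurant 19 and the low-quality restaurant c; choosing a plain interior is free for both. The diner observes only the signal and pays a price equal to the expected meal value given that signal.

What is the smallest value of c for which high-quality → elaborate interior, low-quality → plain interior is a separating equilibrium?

Under separation: elaborate interior → high-quality (pays 74); plain interior → low-quality (pays 22).
High-quality: 74 − 19 = 55 ≥ 22 − 0 = 22. Holds regardless of c. ✓
Low-quality: 22 − 0 ≥ 74 − c, so c ≥ 74 − 22 = 52.

52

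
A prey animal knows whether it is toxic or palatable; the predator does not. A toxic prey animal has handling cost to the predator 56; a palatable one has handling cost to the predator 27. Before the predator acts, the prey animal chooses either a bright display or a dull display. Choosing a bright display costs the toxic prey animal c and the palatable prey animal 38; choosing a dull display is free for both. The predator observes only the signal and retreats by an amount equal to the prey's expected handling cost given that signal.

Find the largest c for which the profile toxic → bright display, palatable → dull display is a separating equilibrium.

Under separation: bright display → toxic (pays 56); dull display → palatable (pays 27).
Palatable: 27 − 0 = 27 ≥ 56 − 38 = 18. Holds regardless of c. ✓
Toxic: 56 − c ≥ 27 − 0, so c ≤ 56 − 27 = 29.

29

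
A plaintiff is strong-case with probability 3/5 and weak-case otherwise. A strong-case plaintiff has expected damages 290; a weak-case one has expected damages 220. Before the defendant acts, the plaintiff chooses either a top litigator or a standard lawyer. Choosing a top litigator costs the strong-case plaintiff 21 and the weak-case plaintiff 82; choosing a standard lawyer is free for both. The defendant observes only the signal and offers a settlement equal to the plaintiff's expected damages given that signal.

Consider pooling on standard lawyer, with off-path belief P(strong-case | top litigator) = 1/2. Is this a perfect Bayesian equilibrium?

At the pooled signal (standard lawyer) the defendant holds the prior 3/5 and pays 3/5·290 + 2/5·220 = 262. Off-path (top litigator) belief 1/2 gives 1/2·290 + 1/2·220 = 255.
Strong-case: standard lawyer gives 262 − 0 = 262; top litigator gives 255 − 21 = 234. Stays. ✓
Weak-case: standard lawyer gives 262 − 0 = 262; top litigator gives 255 − 82 = 173. Stays. ✓

Yes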